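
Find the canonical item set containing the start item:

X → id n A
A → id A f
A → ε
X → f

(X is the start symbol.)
First, augment the grammar with X' → X
I₀ = CLOSURE({ [X' → . X] }):
  [X' → . X] has the dot before X: add [X → . id n A], [X → . f]
No further items can be added.

I₀ = { [X → . f], [X → . id n A], [X' → . X] }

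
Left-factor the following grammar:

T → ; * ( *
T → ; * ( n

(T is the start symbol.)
T → ; * ( T'
T' → *
T' → n

Left-factoring transforms A → αβ₁ | αβ₂ into A → αA' and A' → β₁ | β₂
(α is the longest common prefix among the alternatives). Repeat until
no nonterminal has two alternatives with a common prefix.

Round 1: T has alternatives sharing prefix '; * ('. Introduce T': T → ; * ( T'
  Add: T' → *
  Add: T' → n

No remaining common prefixes — done.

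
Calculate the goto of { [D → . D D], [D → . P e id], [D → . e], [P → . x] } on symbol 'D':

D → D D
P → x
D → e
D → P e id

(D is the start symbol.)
{ [D → . D D], [D → . P e id], [D → . e], [D → D . D], [P → . x] }

GOTO(I, 'D') = CLOSURE({ [A → αX.β] : [A → α.Xβ] ∈ I, X = 'D' })

Items with dot before 'D', with the dot advanced:
  [D → . D D] → [D → D . D]
Closure of the advanced items:
  [D → D . D] has the dot before D: add [D → . D D], [D → . e], [D → . P e id]
  [D → . P e id] has the dot before P: add [P → . x]

GOTO = { [D → . D D], [D → . P e id], [D → . e], [D → D . D], [P → . x] }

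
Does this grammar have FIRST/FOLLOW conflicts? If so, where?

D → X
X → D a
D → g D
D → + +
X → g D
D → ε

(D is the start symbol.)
Yes. D → X with FOLLOW(D) on { 'a' }

Nullable non-terminals: D.
FIRST sets used below: FIRST(X) = { '+', 'a', 'g' }

D: nullable alternative(s) D → ε; FOLLOW(D) = { $, 'a' }
  D → X: FIRST \ {ε} = { '+', 'a', 'g' } — overlaps FOLLOW(D) on { 'a' }: CONFLICT
  D → g D: FIRST \ {ε} = { 'g' } — disjoint from FOLLOW(D)
  D → + +: FIRST \ {ε} = { '+' } — disjoint from FOLLOW(D)
  D → ε: FIRST \ {ε} = { } — this is the only nullable alternative, skip

X has no nullable alternative, so no FIRST/FOLLOW check is needed there.

So the grammar has 1 FIRST/FOLLOW conflict (marked CONFLICT above).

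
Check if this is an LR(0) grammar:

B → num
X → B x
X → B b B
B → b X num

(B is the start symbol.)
A grammar is LR(0) if no state in the canonical LR(0) collection has:
  - both a shift item (dot before a terminal) and a complete item (shift-reduce conflict), or
  - two or more complete items (reduce-reduce conflict; the accept item [B' → B .] counts as a complete item here).

Augment with B' → B and build the canonical LR(0) collection (I0 = CLOSURE({[B' → . B]}), then GOTO on every symbol after a dot until no new states appear). It has 10 states:
  I0: { [B → . b X num], [B → . num], [B' → . B] }  — shift
  I1: { [B' → B .] }  — accept
  I2: { [B → . b X num], [B → . num], [B → b . X num], [X → . B b B], [X → . B x] }  — shift
  I3: { [B → num .] }  — reduce
  I4: { [X → B . b B], [X → B . x] }  — shift
  I5: { [B → b X . num] }  — shift
  I6: { [B → b X num .] }  — reduce
  I7: { [B → . b X num], [B → . num], [X → B b . B] }  — shift
  I8: { [X → B x .] }  — reduce
  I9: { [X → B b B .] }  — reduce

Every state is either a pure shift/goto state or contains exactly one complete item and nothing to shift — no conflicts. The grammar is LR(0).

Answer: Yes, the grammar is LR(0)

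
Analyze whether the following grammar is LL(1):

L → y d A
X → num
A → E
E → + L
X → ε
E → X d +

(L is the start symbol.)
Yes, the grammar is LL(1).

A grammar is LL(1) if for each non-terminal N with multiple productions, the predict sets of those productions are pairwise disjoint, where PREDICT(N → α) = (FIRST(α) \ {ε}) ∪ (FOLLOW(N) if α ⇒* ε).

Relevant sets:
  FIRST(X) = { 'num', ε }
  FOLLOW(X) = { 'd' }

For X:
  PREDICT(X → num) = { 'num' }
  PREDICT(X → ε) = { 'd' }
For E:
  PREDICT(E → '+' L) = { '+' }
  PREDICT(E → X d '+') = { 'd', 'num' }
L, A have a single production, so nothing to check there.

All predict sets are disjoint. The grammar IS LL(1).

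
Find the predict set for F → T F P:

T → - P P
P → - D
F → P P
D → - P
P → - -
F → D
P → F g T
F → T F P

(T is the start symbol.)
PREDICT(F → T F P) = (FIRST(RHS) \ {ε}) ∪ (FOLLOW(F) if ε ∈ FIRST(RHS), i.e. RHS ⇒* ε)
FIRST(T) = { '-' }
FIRST(T F P) = { '-' }
ε ∉ FIRST(T F P), so FOLLOW(F) is not added.
PREDICT(F → T F P) = { '-' }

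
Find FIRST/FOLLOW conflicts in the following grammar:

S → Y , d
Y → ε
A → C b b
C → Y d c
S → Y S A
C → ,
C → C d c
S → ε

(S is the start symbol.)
A FIRST/FOLLOW conflict occurs when a non-terminal N has a nullable alternative N → β (β ⇒* ε) and another alternative N → α with FIRST(α) ∩ FOLLOW(N) ≠ ∅: on such a lookahead the parser cannot decide between expanding α and letting N vanish via β.

Nullable non-terminals: S, Y.
FIRST sets used below: FIRST(Y) = { ε }, FIRST(S) = { ',', 'd', ε }, FIRST(A) = { ',', 'd' }

S: nullable alternative(s) S → ε; FOLLOW(S) = { $, ',', 'd' }
  S → Y , d: FIRST \ {ε} = { ',' } — overlaps FOLLOW(S) on { ',' }: CONFLICT
  S → Y S A: FIRST \ {ε} = { ',', 'd' } — overlaps FOLLOW(S) on { ',', 'd' }: CONFLICT
  S → ε: FIRST \ {ε} = { } — this is the only nullable alternative, skip
Y has a nullable alternative but only one production, so nothing to check.

A, C have no nullable alternative, so no FIRST/FOLLOW check is needed there.

So the grammar has 2 FIRST/FOLLOW conflicts (marked CONFLICT above).

Answer: Yes. S → Y ',' d with FOLLOW(S) on { ',' }; S → Y S A with FOLLOW(S) on { ',', 'd' }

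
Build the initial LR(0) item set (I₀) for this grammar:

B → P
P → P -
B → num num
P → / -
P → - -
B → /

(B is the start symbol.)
First, augment the grammar with B' → B
I₀ = CLOSURE({ [B' → . B] }):
  [B' → . B] has the dot before B: add [B → . P], [B → . num num], [B → . /]
  [B → . P] has the dot before P: add [P → . P -], [P → . / -], [P → . - -]
No further items can be added.

I₀ = { [B → . /], [B → . P], [B → . num num], [B' → . B], [P → . - -], [P → . / -], [P → . P -] }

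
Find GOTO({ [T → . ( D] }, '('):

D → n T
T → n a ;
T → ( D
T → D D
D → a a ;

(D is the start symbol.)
GOTO(I, '(') = CLOSURE({ [A → αX.β] : [A → α.Xβ] ∈ I, X = '(' })

Items with dot before '(', with the dot advanced:
  [T → . ( D] → [T → ( . D]
Closure of the advanced items:
  [T → ( . D] has the dot before D: add [D → . n T], [D → . a a ;]

GOTO = { [D → . a a ;], [D → . n T], [T → ( . D] }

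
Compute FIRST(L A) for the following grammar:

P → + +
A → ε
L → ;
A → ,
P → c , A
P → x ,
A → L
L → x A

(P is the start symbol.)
{ ';', 'x' }

FIRST sets of the non-terminals involved (from the grammar, by fixed-point iteration):
  FIRST(L) = { ';', 'x' }

To compute FIRST(L A), process the symbols left to right:
Symbol L is a non-terminal. Add FIRST(L) \ {ε} = { ';', 'x' }
L is not nullable (ε ∉ FIRST(L)), so stop here.
FIRST(L A) = { ';', 'x' }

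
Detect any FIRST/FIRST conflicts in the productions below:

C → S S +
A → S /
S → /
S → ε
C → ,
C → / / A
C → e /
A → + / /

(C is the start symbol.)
Yes. C → S S '+' / C → '/' '/' A on { '/' }

A FIRST/FIRST conflict occurs when two productions N → α and N → β for the same non-terminal have FIRST(α) ∩ FIRST(β) ≠ ∅ (with ε ∈ FIRST of a nullable right-hand side, so two nullable alternatives also conflict).

FIRST sets of the non-terminals at (or reachable through a nullable prefix from) the front of some alternative:
  FIRST(S) = { '/', ε }

Productions for C:
  C → S S +: FIRST = { '+', '/' }
  C → ,: FIRST = { ',' }
  C → / / A: FIRST = { '/' }
  C → e /: FIRST = { 'e' }
Productions for A:
  A → S /: FIRST = { '/' }
  A → + / /: FIRST = { '+' }
Productions for S:
  S → /: FIRST = { '/' }
  S → ε: FIRST = { ε }

Conflict for C: C → S S + and C → / / A
  Overlap: { '/' }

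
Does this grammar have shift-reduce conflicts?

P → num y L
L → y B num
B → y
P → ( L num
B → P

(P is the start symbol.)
No shift-reduce conflicts

Augment with P' → P and build the canonical LR(0) collection (I0 = CLOSURE({[P' → . P]}), then GOTO on every symbol after a dot until no new states appear). It has 13 states:
  I0: { [P → . ( L num], [P → . num y L], [P' → . P] }  — shift
  I1: { [L → . y B num], [P → ( . L num] }  — shift
  I2: { [P' → P .] }  — accept
  I3: { [P → num . y L] }  — shift
  I4: { [L → . y B num], [P → num y . L] }  — shift
  I5: { [P → num y L .] }  — reduce
  I6: { [B → . P], [B → . y], [L → y . B num], [P → . ( L num], [P → . num y L] }  — shift
  I7: { [L → y B . num] }  — shift
  I8: { [B → P .] }  — reduce
  I9: { [B → y .] }  — reduce
  I10: { [L → y B num .] }  — reduce
  I11: { [P → ( L . num] }  — shift
  I12: { [P → ( L num .] }  — reduce

No state contains both a complete item and a shift item.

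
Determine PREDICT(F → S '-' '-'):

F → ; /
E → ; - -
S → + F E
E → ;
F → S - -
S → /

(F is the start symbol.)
PREDICT(F → S '-' '-') = (FIRST(RHS) \ {ε}) ∪ (FOLLOW(F) if ε ∈ FIRST(RHS), i.e. RHS ⇒* ε)
FIRST(S) = { '+', '/' }
FIRST(S '-' '-') = { '+', '/' }
ε ∉ FIRST(S '-' '-'), so FOLLOW(F) is not added.
PREDICT(F → S '-' '-') = { '+', '/' }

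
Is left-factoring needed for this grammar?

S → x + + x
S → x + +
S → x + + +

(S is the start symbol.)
Yes, S has productions with common prefix 'x + +'

Left-factoring is needed when two productions for the same non-terminal
share a common prefix on the right-hand side.

Productions for S:
  S → x + + x
  S → x + +
  S → x + + +

Found common prefix 'x + +' in productions for S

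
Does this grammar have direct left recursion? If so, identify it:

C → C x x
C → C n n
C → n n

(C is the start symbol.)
Yes, C is left-recursive

Direct left recursion occurs when N → N α for some non-terminal N (the right-hand side begins with the left-hand side itself).

C → C x x: LEFT RECURSIVE (starts with C)
C → C n n: LEFT RECURSIVE (starts with C)
C → n n: starts with n

The grammar has direct left recursion on: C.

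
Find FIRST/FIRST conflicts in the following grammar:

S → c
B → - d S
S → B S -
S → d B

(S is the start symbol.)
No FIRST/FIRST conflicts.

A FIRST/FIRST conflict occurs when two productions N → α and N → β for the same non-terminal have FIRST(α) ∩ FIRST(β) ≠ ∅ (with ε ∈ FIRST of a nullable right-hand side, so two nullable alternatives also conflict).

FIRST sets of the non-terminals at (or reachable through a nullable prefix from) the front of some alternative:
  FIRST(B) = { '-' }

Productions for S:
  S → c: FIRST = { 'c' }
  S → B S -: FIRST = { '-' }
  S → d B: FIRST = { 'd' }
B has only one production, so no FIRST/FIRST conflict is possible there.

All alternatives of each non-terminal have pairwise disjoint FIRST sets.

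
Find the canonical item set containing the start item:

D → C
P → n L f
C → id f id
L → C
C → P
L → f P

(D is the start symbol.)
First, augment the grammar with D' → D
I₀ = CLOSURE({ [D' → . D] }):
  [D' → . D] has the dot before D: add [D → . C]
  [D → . C] has the dot before C: add [C → . id f id], [C → . P]
  [C → . P] has the dot before P: add [P → . n L f]
No further items can be added.

I₀ = { [C → . P], [C → . id f id], [D → . C], [D' → . D], [P → . n L f] }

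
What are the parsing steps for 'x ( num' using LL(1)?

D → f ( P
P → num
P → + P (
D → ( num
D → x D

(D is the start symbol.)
LL(1) parsing maintains a stack (initially the start symbol over $) and the input. At each step: if the stack top is a terminal, match it against the current input token; if it is a non-terminal N, replace it with the RHS of M[N, lookahead] (the unique production whose predict set contains the lookahead).

Stack is shown with the top on the left.

Stack    Input      Action
--------------------------
D $      x ( num $  output D → x D
x D $    x ( num $  match 'x'
D $      ( num $    output D → ( num
( num $  ( num $    match '('
num $    num $      match 'num'
$        $          accept

The string is accepted.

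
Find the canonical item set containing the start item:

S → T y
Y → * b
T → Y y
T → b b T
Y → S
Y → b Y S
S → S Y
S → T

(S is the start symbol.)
First, augment the grammar with S' → S
I₀ = CLOSURE({ [S' → . S] }):
  [S' → . S] has the dot before S: add [S → . T y], [S → . S Y], [S → . T]
  [S → . T y] has the dot before T: add [T → . Y y], [T → . b b T]
  [T → . Y y] has the dot before Y: add [Y → . * b], [Y → . S], [Y → . b Y S]
No further items can be added.

I₀ = { [S → . S Y], [S → . T y], [S → . T], [S' → . S], [T → . Y y], [T → . b b T], [Y → . * b], [Y → . S], [Y → . b Y S] }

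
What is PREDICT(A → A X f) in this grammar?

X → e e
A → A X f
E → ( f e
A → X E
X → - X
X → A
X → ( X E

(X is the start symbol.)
PREDICT(A → A X f) = (FIRST(RHS) \ {ε}) ∪ (FOLLOW(A) if ε ∈ FIRST(RHS), i.e. RHS ⇒* ε)
FIRST(A) = { '(', '-', 'e' }
FIRST(A X f) = { '(', '-', 'e' }
ε ∉ FIRST(A X f), so FOLLOW(A) is not added.
PREDICT(A → A X f) = { '(', '-', 'e' }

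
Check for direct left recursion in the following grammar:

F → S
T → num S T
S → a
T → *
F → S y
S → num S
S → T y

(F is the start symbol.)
F → S: starts with S
T → num S T: starts with num
S → a: starts with a
T → *: starts with '*'
F → S y: starts with S
S → num S: starts with num
S → T y: starts with T

No direct left recursion found.

Answer: No direct left recursion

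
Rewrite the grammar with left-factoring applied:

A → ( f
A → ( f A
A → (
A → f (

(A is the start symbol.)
A → ( A'
A' → f A''
A'' → ε
A'' → A
A' → ε
A → f (

Left-factoring transforms A → αβ₁ | αβ₂ into A → αA' and A' → β₁ | β₂
(α is the longest common prefix among the alternatives). Repeat until
no nonterminal has two alternatives with a common prefix.

Round 1: A has alternatives sharing prefix '('. Introduce A': A → ( A'
  Add: A' → f
  Add: A' → f A
  Add: A' → ε

Round 2: A' has alternatives sharing prefix 'f'. Introduce A'': A' → f A''
  Add: A'' → ε
  Add: A'' → A

No remaining common prefixes — done.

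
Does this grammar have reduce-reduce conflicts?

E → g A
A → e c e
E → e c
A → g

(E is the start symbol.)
No reduce-reduce conflicts

A reduce-reduce conflict occurs when an LR(0) state has two complete items [A → α .] and [B → β .] — both call for a reduction, and with no lookahead the parser cannot choose between them.

Augment with E' → E and build the canonical LR(0) collection (I0 = CLOSURE({[E' → . E]}), then GOTO on every symbol after a dot until no new states appear). It has 10 states:
  I0: { [E → . e c], [E → . g A], [E' → . E] }  — shift
  I1: { [E' → E .] }  — accept
  I2: { [E → e . c] }  — shift
  I3: { [A → . e c e], [A → . g], [E → g . A] }  — shift
  I4: { [E → g A .] }  — reduce
  I5: { [A → e . c e] }  — shift
  I6: { [A → g .] }  — reduce
  I7: { [A → e c . e] }  — shift
  I8: { [A → e c e .] }  — reduce
  I9: { [E → e c .] }  — reduce

No state contains more than one complete item.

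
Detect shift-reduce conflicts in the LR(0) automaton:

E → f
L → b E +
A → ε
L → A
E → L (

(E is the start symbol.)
A shift-reduce conflict occurs when an LR(0) state has both:
  - a complete (reduce) item [A → α .] (dot at the end), and
  - a shift item [B → β . c γ] (dot before a terminal).

Augment with E' → E and build the canonical LR(0) collection (I0 = CLOSURE({[E' → . E]}), then GOTO on every symbol after a dot until no new states appear). It has 9 states:
  I0: { [A → .], [E → . L (], [E → . f], [E' → . E], [L → . A], [L → . b E +] }  — shift, reduce
  I1: { [L → A .] }  — reduce
  I2: { [E' → E .] }  — accept
  I3: { [E → L . (] }  — shift
  I4: { [A → .], [E → . L (], [E → . f], [L → . A], [L → . b E +], [L → b . E +] }  — shift, reduce
  I5: { [E → f .] }  — reduce
  I6: { [L → b E . +] }  — shift
  I7: { [L → b E + .] }  — reduce
  I8: { [E → L ( .] }  — reduce

I0 contains reduce item [A → .] and shift items [E → . f], [L → . b E +] — shift-reduce conflict.
I4 contains reduce item [A → .] and shift items [E → . f], [L → . b E +] — shift-reduce conflict.

Answer: Yes — I0: [A → .] vs [E → . f]; I4: [A → .] vs [E → . f]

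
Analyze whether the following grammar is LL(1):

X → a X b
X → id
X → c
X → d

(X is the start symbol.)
Yes, the grammar is LL(1).

For X:
  PREDICT(X → a X b) = { 'a' }
  PREDICT(X → id) = { 'id' }
  PREDICT(X → c) = { 'c' }
  PREDICT(X → d) = { 'd' }

All predict sets are disjoint. The grammar IS LL(1).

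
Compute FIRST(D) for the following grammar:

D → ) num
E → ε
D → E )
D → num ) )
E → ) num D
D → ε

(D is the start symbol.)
{ ')', 'num', ε }

FIRST sets of the other non-terminals involved (by the same procedure, iterated to a fixed point):
  FIRST(E) = { ')', ε }

From D → ) num:
  - ')' is a terminal: add ')' and stop
From D → E ):
  - E is a non-terminal: add FIRST(E) \ {ε} = { ')' }
    E is nullable, so continue to the next symbol
  - ')' is a terminal: add ')' and stop
From D → num ) ):
  - num is a terminal: add 'num' and stop
From D → ε:
  - ε-production, so ε ∈ FIRST(D)

Collecting: FIRST(D) = { ')', 'num', ε }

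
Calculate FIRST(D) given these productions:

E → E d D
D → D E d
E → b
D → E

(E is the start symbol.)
FIRST sets of the other non-terminals involved (by the same procedure, iterated to a fixed point):
  FIRST(E) = { 'b' }

From D → D E d:
  - D is the symbol being defined: contributes nothing new
    D is not nullable, so stop
From D → E:
  - E is a non-terminal: add FIRST(E) \ {ε} = { 'b' }
    E is not nullable, so stop

Collecting: FIRST(D) = { 'b' }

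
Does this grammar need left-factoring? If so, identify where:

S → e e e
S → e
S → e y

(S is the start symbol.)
Yes, S has productions with common prefix 'e'

Left-factoring is needed when two productions for the same non-terminal
share a common prefix on the right-hand side.

Productions for S:
  S → e e e
  S → e
  S → e y

Found common prefix 'e' in productions for S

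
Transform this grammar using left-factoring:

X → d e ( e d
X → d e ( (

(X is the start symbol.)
X → d e ( X'
X' → e d
X' → (

Left-factoring transforms A → αβ₁ | αβ₂ into A → αA' and A' → β₁ | β₂
(α is the longest common prefix among the alternatives). Repeat until
no nonterminal has two alternatives with a common prefix.

Round 1: X has alternatives sharing prefix 'd e ('. Introduce X': X → d e ( X'
  Add: X' → e d
  Add: X' → (

No remaining common prefixes — done.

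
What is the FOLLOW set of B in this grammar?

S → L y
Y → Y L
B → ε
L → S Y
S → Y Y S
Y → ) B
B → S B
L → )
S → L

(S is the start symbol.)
{ $, ')', 'y' }

To compute FOLLOW(B), find every occurrence of B on a right-hand side N → α B β: add FIRST(β) \ {ε}, and if β is empty or nullable also add FOLLOW(N). Iterate to a fixed point.

In Y → ) B: B is at the end, add FOLLOW(Y)
In B → S B: B is at the end; this adds FOLLOW(B) to itself — nothing new

The FOLLOW sets referred to above (computed the same way, to a fixed point):
  FOLLOW(Y) = { $, ')', 'y' }

Taking the union: FOLLOW(B) = { $, ')', 'y' }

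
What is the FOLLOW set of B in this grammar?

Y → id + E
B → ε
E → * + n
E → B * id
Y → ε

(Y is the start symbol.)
To compute FOLLOW(B), find every occurrence of B on a right-hand side N → α B β: add FIRST(β) \ {ε}, and if β is empty or nullable also add FOLLOW(N). Iterate to a fixed point.

In E → B * id: B is followed by '*' id, add FIRST('*' id) \ {ε} = { '*' }

Taking the union: FOLLOW(B) = { '*' }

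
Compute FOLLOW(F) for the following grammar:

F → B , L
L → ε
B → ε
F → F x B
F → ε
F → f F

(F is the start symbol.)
To compute FOLLOW(F), find every occurrence of F on a right-hand side N → α F β: add FIRST(β) \ {ε}, and if β is empty or nullable also add FOLLOW(N). Iterate to a fixed point.

F is the start symbol, so $ ∈ FOLLOW(F).
In F → F x B: F is followed by x B, add FIRST(x B) \ {ε} = { 'x' }
In F → f F: F is at the end; this adds FOLLOW(F) to itself — nothing new

Taking the union: FOLLOW(F) = { $, 'x' }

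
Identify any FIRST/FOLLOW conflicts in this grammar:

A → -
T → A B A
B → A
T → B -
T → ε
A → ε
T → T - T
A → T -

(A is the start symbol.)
Yes. A → '-' with FOLLOW(A) on { '-' }; A → T '-' with FOLLOW(A) on { '-' }; T → A B A with FOLLOW(T) on { '-' }; T → B '-' with FOLLOW(T) on { '-' }; T → T '-' T with FOLLOW(T) on { '-' }

Nullable non-terminals: A, B, T.
FIRST sets used below: FIRST(T) = { '-', ε }, FIRST(A) = { '-', ε }, FIRST(B) = { '-', ε }

A: nullable alternative(s) A → ε; FOLLOW(A) = { $, '-' }
  A → -: FIRST \ {ε} = { '-' } — overlaps FOLLOW(A) on { '-' }: CONFLICT
  A → ε: FIRST \ {ε} = { } — this is the only nullable alternative, skip
  A → T -: FIRST \ {ε} = { '-' } — overlaps FOLLOW(A) on { '-' }: CONFLICT
B has a nullable alternative but only one production, so nothing to check.

T: nullable alternative(s) T → A B A, T → ε; FOLLOW(T) = { '-' }
  T → A B A: FIRST \ {ε} = { '-' } — overlaps FOLLOW(T) on { '-' }: CONFLICT
  T → B -: FIRST \ {ε} = { '-' } — overlaps FOLLOW(T) on { '-' }: CONFLICT
  T → ε: FIRST \ {ε} = { } — disjoint from FOLLOW(T)
  T → T - T: FIRST \ {ε} = { '-' } — overlaps FOLLOW(T) on { '-' }: CONFLICT

So the grammar has 5 FIRST/FOLLOW conflicts (marked CONFLICT above).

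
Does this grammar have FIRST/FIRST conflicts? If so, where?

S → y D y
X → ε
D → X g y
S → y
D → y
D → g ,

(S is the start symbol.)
Yes. S → y D y / S → y on { 'y' }; D → X g y / D → g ',' on { 'g' }

A FIRST/FIRST conflict occurs when two productions N → α and N → β for the same non-terminal have FIRST(α) ∩ FIRST(β) ≠ ∅ (with ε ∈ FIRST of a nullable right-hand side, so two nullable alternatives also conflict).

FIRST sets of the non-terminals at (or reachable through a nullable prefix from) the front of some alternative:
  FIRST(X) = { ε }

Productions for S:
  S → y D y: FIRST = { 'y' }
  S → y: FIRST = { 'y' }
Productions for D:
  D → X g y: FIRST = { 'g' }
  D → y: FIRST = { 'y' }
  D → g ,: FIRST = { 'g' }
X has only one production, so no FIRST/FIRST conflict is possible there.

Conflict for S: S → y D y and S → y
  Overlap: { 'y' }
Conflict for D: D → X g y and D → g ,
  Overlap: { 'g' }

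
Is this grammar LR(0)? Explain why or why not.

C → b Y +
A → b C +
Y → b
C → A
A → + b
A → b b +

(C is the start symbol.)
A grammar is LR(0) if no state in the canonical LR(0) collection has:
  - both a shift item (dot before a terminal) and a complete item (shift-reduce conflict), or
  - two or more complete items (reduce-reduce conflict; the accept item [C' → C .] counts as a complete item here).

Augment with C' → C and build the canonical LR(0) collection (I0 = CLOSURE({[C' → . C]}), then GOTO on every symbol after a dot until no new states appear). It has 12 states:
  I0: { [A → . + b], [A → . b C +], [A → . b b +], [C → . A], [C → . b Y +], [C' → . C] }  — shift
  I1: { [A → + . b] }  — shift
  I2: { [C → A .] }  — reduce
  I3: { [C' → C .] }  — accept
  I4: { [A → . + b], [A → . b C +], [A → . b b +], [A → b . C +], [A → b . b +], [C → . A], [C → . b Y +], [C → b . Y +], [Y → . b] }  — shift
  I5: { [A → b C . +] }  — shift
  I6: { [C → b Y . +] }  — shift
  I7: { [A → . + b], [A → . b C +], [A → . b b +], [A → b . C +], [A → b . b +], [A → b b . +], [C → . A], [C → . b Y +], [C → b . Y +], [Y → . b], [Y → b .] }  — shift, reduce
  I8: { [A → + . b], [A → b b + .] }  — shift, reduce
  I9: { [A → + b .] }  — reduce
  I10: { [C → b Y + .] }  — reduce
  I11: { [A → b C + .] }  — reduce

Conflict in state I7:
  Shift-reduce conflict between [Y → b .] and [A → . + b]
So the grammar is NOT LR(0).

Answer: No. Shift-reduce conflict between [Y → b .] and [A → . + b]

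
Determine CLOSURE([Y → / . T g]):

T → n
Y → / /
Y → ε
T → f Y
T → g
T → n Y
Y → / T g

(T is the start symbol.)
{ [T → . f Y], [T → . g], [T → . n Y], [T → . n], [Y → / . T g] }

To compute CLOSURE, for each item [A → α.Bβ] where B is a non-terminal, add [B → .γ] for all productions B → γ; repeat for the newly added items until nothing changes.

Start with: [Y → / . T g]
  [Y → / . T g] has the dot before T: add [T → . n], [T → . f Y], [T → . g], [T → . n Y]
No further items can be added.

CLOSURE = { [T → . f Y], [T → . g], [T → . n Y], [T → . n], [Y → / . T g] }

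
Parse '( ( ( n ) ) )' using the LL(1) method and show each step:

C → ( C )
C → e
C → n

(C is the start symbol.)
Stack is shown with the top on the left.

Stack        Input            Action
------------------------------------
C $          ( ( ( n ) ) ) $  output C → ( C )
( C ) $      ( ( ( n ) ) ) $  match '('
C ) $        ( ( n ) ) ) $    output C → ( C )
( C ) ) $    ( ( n ) ) ) $    match '('
C ) ) $      ( n ) ) ) $      output C → ( C )
( C ) ) ) $  ( n ) ) ) $      match '('
C ) ) ) $    n ) ) ) $        output C → n
n ) ) ) $    n ) ) ) $        match 'n'
) ) ) $      ) ) ) $          match ')'
) ) $        ) ) $            match ')'
) $          ) $              match ')'
$            $                accept

The string is accepted.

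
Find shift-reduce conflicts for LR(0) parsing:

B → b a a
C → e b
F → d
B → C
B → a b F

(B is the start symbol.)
No shift-reduce conflicts

A shift-reduce conflict occurs when an LR(0) state has both:
  - a complete (reduce) item [A → α .] (dot at the end), and
  - a shift item [B → β . c γ] (dot before a terminal).

Augment with B' → B and build the canonical LR(0) collection (I0 = CLOSURE({[B' → . B]}), then GOTO on every symbol after a dot until no new states appear). It has 12 states:
  I0: { [B → . C], [B → . a b F], [B → . b a a], [B' → . B], [C → . e b] }  — shift
  I1: { [B' → B .] }  — accept
  I2: { [B → C .] }  — reduce
  I3: { [B → a . b F] }  — shift
  I4: { [B → b . a a] }  — shift
  I5: { [C → e . b] }  — shift
  I6: { [C → e b .] }  — reduce
  I7: { [B → b a . a] }  — shift
  I8: { [B → b a a .] }  — reduce
  I9: { [B → a b . F], [F → . d] }  — shift
  I10: { [B → a b F .] }  — reduce
  I11: { [F → d .] }  — reduce

No state contains both a complete item and a shift item.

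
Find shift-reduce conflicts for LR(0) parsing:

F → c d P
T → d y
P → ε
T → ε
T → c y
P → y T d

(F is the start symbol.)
Augment with F' → F and build the canonical LR(0) collection (I0 = CLOSURE({[F' → . F]}), then GOTO on every symbol after a dot until no new states appear). It has 12 states:
  I0: { [F → . c d P], [F' → . F] }  — shift
  I1: { [F' → F .] }  — accept
  I2: { [F → c . d P] }  — shift
  I3: { [F → c d . P], [P → . y T d], [P → .] }  — shift, reduce
  I4: { [F → c d P .] }  — reduce
  I5: { [P → y . T d], [T → . c y], [T → . d y], [T → .] }  — shift, reduce
  I6: { [P → y T . d] }  — shift
  I7: { [T → c . y] }  — shift
  I8: { [T → d . y] }  — shift
  I9: { [T → d y .] }  — reduce
  I10: { [T → c y .] }  — reduce
  I11: { [P → y T d .] }  — reduce

I3 contains reduce item [P → .] and shift item [P → . y T d] — shift-reduce conflict.
I5 contains reduce item [T → .] and shift items [T → . c y], [T → . d y] — shift-reduce conflict.

Answer: Yes — I3: [P → .] vs [P → . y T d]; I5: [T → .] vs [T → . c y]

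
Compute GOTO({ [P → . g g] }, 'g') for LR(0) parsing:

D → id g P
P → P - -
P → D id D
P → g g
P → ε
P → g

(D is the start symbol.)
GOTO(I, 'g') = CLOSURE({ [A → αX.β] : [A → α.Xβ] ∈ I, X = 'g' })

Items with dot before 'g', with the dot advanced:
  [P → . g g] → [P → g . g]
Closure adds nothing (no advanced item has the dot before a non-terminal).

GOTO = { [P → g . g] }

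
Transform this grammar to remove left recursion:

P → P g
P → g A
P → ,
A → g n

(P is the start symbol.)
P is directly left-recursive. The standard transformation for
  A → A α₁ | ... | A α_m | β₁ | ... | β_n
is
  A  → β₁ A' | ... | β_n A'
  A' → α₁ A' | ... | α_m A' | ε

P → g A becomes P → g A P'
P → , becomes P → , P'
P → P g becomes P' → g P'
Add P' → ε

Productions for other non-terminals are unchanged:
  A → g n

Resulting grammar:
P → g A P'
P → , P'
P' → g P'
P' → ε
A → g n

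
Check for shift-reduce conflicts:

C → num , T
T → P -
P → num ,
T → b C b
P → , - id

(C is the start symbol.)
A shift-reduce conflict occurs when an LR(0) state has both:
  - a complete (reduce) item [A → α .] (dot at the end), and
  - a shift item [B → β . c γ] (dot before a terminal).

Augment with C' → C and build the canonical LR(0) collection (I0 = CLOSURE({[C' → . C]}), then GOTO on every symbol after a dot until no new states appear). It has 15 states:
  I0: { [C → . num , T], [C' → . C] }  — shift
  I1: { [C' → C .] }  — accept
  I2: { [C → num . , T] }  — shift
  I3: { [C → num , . T], [P → . , - id], [P → . num ,], [T → . P -], [T → . b C b] }  — shift
  I4: { [P → , . - id] }  — shift
  I5: { [T → P . -] }  — shift
  I6: { [C → num , T .] }  — reduce
  I7: { [C → . num , T], [T → b . C b] }  — shift
  I8: { [P → num . ,] }  — shift
  I9: { [P → num , .] }  — reduce
  I10: { [T → b C . b] }  — shift
  I11: { [T → b C b .] }  — reduce
  I12: { [T → P - .] }  — reduce
  I13: { [P → , - . id] }  — shift
  I14: { [P → , - id .] }  — reduce

No state contains both a complete item and a shift item.

Answer: No shift-reduce conflicts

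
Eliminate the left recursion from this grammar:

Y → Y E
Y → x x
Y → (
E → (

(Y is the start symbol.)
Y is directly left-recursive. The standard transformation for
  A → A α₁ | ... | A α_m | β₁ | ... | β_n
is
  A  → β₁ A' | ... | β_n A'
  A' → α₁ A' | ... | α_m A' | ε

Y → x x becomes Y → x x Y'
Y → ( becomes Y → ( Y'
Y → Y E becomes Y' → E Y'
Add Y' → ε

Productions for other non-terminals are unchanged:
  E → (

Resulting grammar:
Y → x x Y'
Y → ( Y'
Y' → E Y'
Y' → ε
E → (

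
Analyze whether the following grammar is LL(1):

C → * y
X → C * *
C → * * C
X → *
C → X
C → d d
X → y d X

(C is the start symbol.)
A grammar is LL(1) if for each non-terminal N with multiple productions, the predict sets of those productions are pairwise disjoint, where PREDICT(N → α) = (FIRST(α) \ {ε}) ∪ (FOLLOW(N) if α ⇒* ε).

Relevant sets:
  FIRST(X) = { '*', 'd', 'y' }
  FIRST(C) = { '*', 'd', 'y' }

For C:
  PREDICT(C → '*' y) = { '*' }
  PREDICT(C → '*' '*' C) = { '*' }
  PREDICT(C → X) = { '*', 'd', 'y' }
  PREDICT(C → d d) = { 'd' }
For X:
  PREDICT(X → C '*' '*') = { '*', 'd', 'y' }
  PREDICT(X → '*') = { '*' }
  PREDICT(X → y d X) = { 'y' }

Conflict found: Predict set conflict for C: { '*' }
The grammar is NOT LL(1).

Answer: No. Predict set conflict for C: { '*' }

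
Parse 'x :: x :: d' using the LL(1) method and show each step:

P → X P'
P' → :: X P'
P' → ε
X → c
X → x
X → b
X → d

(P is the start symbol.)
LL(1) parsing maintains a stack (initially the start symbol over $) and the input. At each step: if the stack top is a terminal, match it against the current input token; if it is a non-terminal N, replace it with the RHS of M[N, lookahead] (the unique production whose predict set contains the lookahead).

Stack is shown with the top on the left.

Stack      Input          Action
--------------------------------
P $        x :: x :: d $  output P → X P'
X P' $     x :: x :: d $  output X → x
x P' $     x :: x :: d $  match 'x'
P' $       :: x :: d $    output P' → :: X P'
:: X P' $  :: x :: d $    match '::'
X P' $     x :: d $       output X → x
x P' $     x :: d $       match 'x'
P' $       :: d $         output P' → :: X P'
:: X P' $  :: d $         match '::'
X P' $     d $            output X → d
d P' $     d $            match 'd'
P' $       $              output P' → ε
$          $              accept

The string is accepted.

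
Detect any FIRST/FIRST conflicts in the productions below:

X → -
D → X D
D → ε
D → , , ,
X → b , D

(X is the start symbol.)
A FIRST/FIRST conflict occurs when two productions N → α and N → β for the same non-terminal have FIRST(α) ∩ FIRST(β) ≠ ∅ (with ε ∈ FIRST of a nullable right-hand side, so two nullable alternatives also conflict).

FIRST sets of the non-terminals at (or reachable through a nullable prefix from) the front of some alternative:
  FIRST(X) = { '-', 'b' }

Productions for X:
  X → -: FIRST = { '-' }
  X → b , D: FIRST = { 'b' }
Productions for D:
  D → X D: FIRST = { '-', 'b' }
  D → ε: FIRST = { ε }
  D → , , ,: FIRST = { ',' }

All alternatives of each non-terminal have pairwise disjoint FIRST sets.

Answer: No FIRST/FIRST conflicts.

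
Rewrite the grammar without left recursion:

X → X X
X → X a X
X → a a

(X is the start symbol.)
X is directly left-recursive. The standard transformation for
  A → A α₁ | ... | A α_m | β₁ | ... | β_n
is
  A  → β₁ A' | ... | β_n A'
  A' → α₁ A' | ... | α_m A' | ε

X → a a becomes X → a a X'
X → X X becomes X' → X X'
X → X a X becomes X' → a X X'
Add X' → ε

Resulting grammar:
X → a a X'
X' → X X'
X' → a X X'
X' → ε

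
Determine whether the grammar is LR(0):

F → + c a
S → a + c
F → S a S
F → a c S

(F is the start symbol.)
Yes, the grammar is LR(0)

A grammar is LR(0) if no state in the canonical LR(0) collection has:
  - both a shift item (dot before a terminal) and a complete item (shift-reduce conflict), or
  - two or more complete items (reduce-reduce conflict; the accept item [F' → F .] counts as a complete item here).

Augment with F' → F and build the canonical LR(0) collection (I0 = CLOSURE({[F' → . F]}), then GOTO on every symbol after a dot until no new states appear). It has 14 states:
  I0: { [F → . + c a], [F → . S a S], [F → . a c S], [F' → . F], [S → . a + c] }  — shift
  I1: { [F → + . c a] }  — shift
  I2: { [F' → F .] }  — accept
  I3: { [F → S . a S] }  — shift
  I4: { [F → a . c S], [S → a . + c] }  — shift
  I5: { [S → a + . c] }  — shift
  I6: { [F → a c . S], [S → . a + c] }  — shift
  I7: { [F → a c S .] }  — reduce
  I8: { [S → a . + c] }  — shift
  I9: { [S → a + c .] }  — reduce
  I10: { [F → S a . S], [S → . a + c] }  — shift
  I11: { [F → S a S .] }  — reduce
  I12: { [F → + c . a] }  — shift
  I13: { [F → + c a .] }  — reduce

Every state is either a pure shift/goto state or contains exactly one complete item and nothing to shift — no conflicts. The grammar is LR(0).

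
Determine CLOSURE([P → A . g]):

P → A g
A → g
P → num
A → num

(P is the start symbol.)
{ [P → A . g] }

To compute CLOSURE, for each item [A → α.Bβ] where B is a non-terminal, add [B → .γ] for all productions B → γ; repeat for the newly added items until nothing changes.

Start with: [P → A . g]
The dot precedes the terminal g, so nothing is added.

CLOSURE = { [P → A . g] }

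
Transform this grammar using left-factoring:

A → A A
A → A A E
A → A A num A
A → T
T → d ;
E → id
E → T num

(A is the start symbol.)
A → A A A'
A' → ε
A' → E
A' → num A
A → T
T → d ;
E → id
E → T num

Left-factoring transforms A → αβ₁ | αβ₂ into A → αA' and A' → β₁ | β₂
(α is the longest common prefix among the alternatives). Repeat until
no nonterminal has two alternatives with a common prefix.

Round 1: A has alternatives sharing prefix 'A A'. Introduce A': A → A A A'
  Add: A' → ε
  Add: A' → E
  Add: A' → num A

No remaining common prefixes — done.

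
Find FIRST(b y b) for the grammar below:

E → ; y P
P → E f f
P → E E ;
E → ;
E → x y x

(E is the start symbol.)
{ 'b' }

To compute FIRST(b y b), process the symbols left to right:
Symbol b is a terminal. Add 'b' and stop.
FIRST(b y b) = { 'b' }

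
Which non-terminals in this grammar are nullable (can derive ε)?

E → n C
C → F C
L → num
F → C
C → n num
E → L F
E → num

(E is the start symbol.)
There are no ε-productions, so no non-terminal can derive ε.
No non-terminals are nullable.

Answer: None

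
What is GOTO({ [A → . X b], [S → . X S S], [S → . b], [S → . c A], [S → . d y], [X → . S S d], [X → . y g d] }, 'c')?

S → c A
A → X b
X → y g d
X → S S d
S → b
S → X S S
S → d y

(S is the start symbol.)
GOTO(I, 'c') = CLOSURE({ [A → αX.β] : [A → α.Xβ] ∈ I, X = 'c' })

Items with dot before 'c', with the dot advanced:
  [S → . c A] → [S → c . A]
Closure of the advanced items:
  [S → c . A] has the dot before A: add [A → . X b]
  [A → . X b] has the dot before X: add [X → . y g d], [X → . S S d]
  [X → . S S d] has the dot before S: add [S → . c A], [S → . b], [S → . X S S], [S → . d y]

GOTO = { [A → . X b], [S → . X S S], [S → . b], [S → . c A], [S → . d y], [S → c . A], [X → . S S d], [X → . y g d] }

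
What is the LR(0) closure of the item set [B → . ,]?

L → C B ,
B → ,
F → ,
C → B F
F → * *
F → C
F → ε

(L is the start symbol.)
To compute CLOSURE, for each item [A → α.Bβ] where B is a non-terminal, add [B → .γ] for all productions B → γ; repeat for the newly added items until nothing changes.

Start with: [B → . ,]
The dot precedes the terminal ',', so nothing is added.

CLOSURE = { [B → . ,] }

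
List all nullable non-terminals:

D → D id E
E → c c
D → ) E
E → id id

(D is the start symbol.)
A non-terminal is nullable if it can derive ε (the empty string): either it has an ε-production, or it has a production whose right-hand side consists entirely of nullable non-terminals.

There are no ε-productions, so no non-terminal can derive ε.
No non-terminals are nullable.

Answer: None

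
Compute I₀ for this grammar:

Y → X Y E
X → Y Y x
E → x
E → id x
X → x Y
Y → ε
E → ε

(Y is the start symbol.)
First, augment the grammar with Y' → Y
I₀ = CLOSURE({ [Y' → . Y] }):
  [Y' → . Y] has the dot before Y: add [Y → . X Y E], [Y → .]
  [Y → . X Y E] has the dot before X: add [X → . Y Y x], [X → . x Y]
No further items can be added.

I₀ = { [X → . Y Y x], [X → . x Y], [Y → . X Y E], [Y → .], [Y' → . Y] }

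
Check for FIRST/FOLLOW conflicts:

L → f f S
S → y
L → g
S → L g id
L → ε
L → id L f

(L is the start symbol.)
Yes. L → f f S with FOLLOW(L) on { 'f' }; L → g with FOLLOW(L) on { 'g' }

Nullable non-terminals: L.

L: nullable alternative(s) L → ε; FOLLOW(L) = { $, 'f', 'g' }
  L → f f S: FIRST \ {ε} = { 'f' } — overlaps FOLLOW(L) on { 'f' }: CONFLICT
  L → g: FIRST \ {ε} = { 'g' } — overlaps FOLLOW(L) on { 'g' }: CONFLICT
  L → ε: FIRST \ {ε} = { } — this is the only nullable alternative, skip
  L → id L f: FIRST \ {ε} = { 'id' } — disjoint from FOLLOW(L)

S has no nullable alternative, so no FIRST/FOLLOW check is needed there.

So the grammar has 2 FIRST/FOLLOW conflicts (marked CONFLICT above).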